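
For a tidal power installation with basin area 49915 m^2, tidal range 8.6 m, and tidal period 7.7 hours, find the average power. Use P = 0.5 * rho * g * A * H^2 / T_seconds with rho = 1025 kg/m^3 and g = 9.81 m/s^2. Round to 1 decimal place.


Convert period to seconds: T = 7.7 * 3600 = 27720.0 s
H^2 = 8.6^2 = 73.96
P = 0.5 * rho * g * A * H^2 / T
P = 0.5 * 1025 * 9.81 * 49915 * 73.96 / 27720.0
P = 669572.5 W

669572.5


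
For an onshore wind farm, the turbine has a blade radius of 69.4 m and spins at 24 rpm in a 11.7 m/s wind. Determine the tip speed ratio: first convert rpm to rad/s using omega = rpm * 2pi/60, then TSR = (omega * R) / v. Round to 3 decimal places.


Convert rotational speed to rad/s:
  omega = 24 * 2 * pi / 60 = 2.5133 rad/s
Compute tip speed:
  v_tip = omega * R = 2.5133 * 69.4 = 174.421 m/s
Tip speed ratio:
  TSR = v_tip / v_wind = 174.421 / 11.7 = 14.908

14.908


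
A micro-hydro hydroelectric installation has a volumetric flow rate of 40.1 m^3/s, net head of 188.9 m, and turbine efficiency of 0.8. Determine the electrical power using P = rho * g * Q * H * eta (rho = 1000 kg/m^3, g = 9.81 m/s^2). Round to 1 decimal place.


Apply the hydropower formula P = rho * g * Q * H * eta
rho * g = 1000 * 9.81 = 9810.0
P = 9810.0 * 40.1 * 188.9 * 0.8
P = 59447736.7 W

59447736.7


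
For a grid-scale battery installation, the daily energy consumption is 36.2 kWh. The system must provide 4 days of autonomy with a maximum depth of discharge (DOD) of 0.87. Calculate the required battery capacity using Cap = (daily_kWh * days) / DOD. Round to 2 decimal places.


Total energy needed = daily * days = 36.2 * 4 = 144.8 kWh
Account for depth of discharge:
  Cap = total_energy / DOD = 144.8 / 0.87
  Cap = 166.44 kWh

166.44


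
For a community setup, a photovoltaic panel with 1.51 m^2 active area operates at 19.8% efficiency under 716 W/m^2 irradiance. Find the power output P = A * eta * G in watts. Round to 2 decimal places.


Use the solar power formula P = A * eta * G.
Given: A = 1.51 m^2, eta = 0.198, G = 716 W/m^2
P = 1.51 * 0.198 * 716
P = 214.07 W

214.07


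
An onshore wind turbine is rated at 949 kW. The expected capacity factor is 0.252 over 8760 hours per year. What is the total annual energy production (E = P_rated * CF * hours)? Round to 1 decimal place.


Annual energy = rated_kW * capacity_factor * hours_per_year
Given: P_rated = 949 kW, CF = 0.252, hours = 8760
E = 949 * 0.252 * 8760
E = 2094936.5 kWh

2094936.5


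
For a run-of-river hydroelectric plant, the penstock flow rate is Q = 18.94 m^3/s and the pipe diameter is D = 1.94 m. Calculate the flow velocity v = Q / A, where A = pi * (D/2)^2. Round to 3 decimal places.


Compute pipe cross-sectional area:
  A = pi * (D/2)^2 = pi * (1.94/2)^2 = 2.9559 m^2
Calculate velocity:
  v = Q / A = 18.94 / 2.9559
  v = 6.407 m/s

6.407


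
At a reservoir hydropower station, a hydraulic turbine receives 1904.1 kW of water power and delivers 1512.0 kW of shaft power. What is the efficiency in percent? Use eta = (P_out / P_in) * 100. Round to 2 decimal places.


Turbine efficiency = (output power / input power) * 100
eta = (1512.0 / 1904.1) * 100
eta = 79.41%

79.41


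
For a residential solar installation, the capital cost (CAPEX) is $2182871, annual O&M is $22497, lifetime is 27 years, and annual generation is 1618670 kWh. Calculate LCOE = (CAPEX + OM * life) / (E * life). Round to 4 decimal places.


Total cost = CAPEX + OM * lifetime = 2182871 + 22497 * 27 = 2182871 + 607419 = 2790290
Total generation = annual * lifetime = 1618670 * 27 = 43704090 kWh
LCOE = 2790290 / 43704090
LCOE = 0.0638 $/kWh

0.0638


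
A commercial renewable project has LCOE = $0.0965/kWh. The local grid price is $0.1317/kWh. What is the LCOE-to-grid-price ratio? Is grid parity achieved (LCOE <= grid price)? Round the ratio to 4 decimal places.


Compare LCOE to grid price:
  LCOE = $0.0965/kWh, Grid price = $0.1317/kWh
  Ratio = LCOE / grid_price = 0.0965 / 0.1317 = 0.7327
  Grid parity achieved (ratio <= 1)? yes

0.7327


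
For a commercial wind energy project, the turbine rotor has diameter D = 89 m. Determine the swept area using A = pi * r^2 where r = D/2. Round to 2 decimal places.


Compute the rotor radius:
  r = D / 2 = 89 / 2 = 44.5 m
Calculate swept area:
  A = pi * r^2 = pi * 44.5^2
  A = 6221.14 m^2

6221.14


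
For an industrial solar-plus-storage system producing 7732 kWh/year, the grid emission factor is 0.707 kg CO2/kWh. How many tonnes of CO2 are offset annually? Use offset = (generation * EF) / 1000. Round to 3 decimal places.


CO2 offset in kg = generation * emission_factor
CO2 offset = 7732 * 0.707 = 5466.52 kg
Convert to tonnes:
  CO2 offset = 5466.52 / 1000 = 5.467 tonnes

5.467


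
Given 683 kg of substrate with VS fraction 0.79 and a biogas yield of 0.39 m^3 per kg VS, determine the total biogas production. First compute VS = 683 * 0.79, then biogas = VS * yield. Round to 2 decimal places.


Compute volatile solids:
  VS = mass * VS_fraction = 683 * 0.79 = 539.57 kg
Calculate biogas volume:
  Biogas = VS * specific_yield = 539.57 * 0.39
  Biogas = 210.43 m^3

210.43


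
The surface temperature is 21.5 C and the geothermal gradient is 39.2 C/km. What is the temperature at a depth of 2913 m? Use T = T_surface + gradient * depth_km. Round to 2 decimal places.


Convert depth to km: 2913 / 1000 = 2.913 km
Temperature increase = gradient * depth_km = 39.2 * 2.913 = 114.19 C
Temperature at depth = T_surface + delta_T = 21.5 + 114.19
T = 135.69 C

135.69


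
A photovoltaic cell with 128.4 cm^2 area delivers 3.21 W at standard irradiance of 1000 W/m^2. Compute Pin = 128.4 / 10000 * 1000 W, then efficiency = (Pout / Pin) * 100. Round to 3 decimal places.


First compute the input power:
  Pin = area_cm2 / 10000 * G = 128.4 / 10000 * 1000 = 12.84 W
Then compute efficiency:
  Efficiency = (Pout / Pin) * 100 = (3.21 / 12.84) * 100
  Efficiency = 25.000%

25.000


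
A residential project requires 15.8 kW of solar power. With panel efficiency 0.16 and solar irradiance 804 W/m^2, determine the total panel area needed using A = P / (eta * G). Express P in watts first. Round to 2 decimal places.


Convert target power to watts: P = 15.8 * 1000 = 15800.0 W
Compute denominator: eta * G = 0.16 * 804 = 128.64
Required area A = P / (eta * G) = 15800.0 / 128.64
A = 122.82 m^2

122.82


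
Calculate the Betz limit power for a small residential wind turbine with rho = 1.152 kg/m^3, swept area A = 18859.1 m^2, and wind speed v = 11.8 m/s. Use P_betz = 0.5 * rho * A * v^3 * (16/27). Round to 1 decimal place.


The Betz coefficient Cp_max = 16/27 = 0.5926
v^3 = 11.8^3 = 1643.032
P_betz = 0.5 * rho * A * v^3 * Cp_max
P_betz = 0.5 * 1.152 * 18859.1 * 1643.032 * 0.5926
P_betz = 10576590.4 W

10576590.4


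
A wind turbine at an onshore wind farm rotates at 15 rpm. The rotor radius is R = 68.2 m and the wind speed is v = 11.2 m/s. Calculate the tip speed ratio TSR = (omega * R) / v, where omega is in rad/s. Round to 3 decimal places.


Convert rotational speed to rad/s:
  omega = 15 * 2 * pi / 60 = 1.5708 rad/s
Compute tip speed:
  v_tip = omega * R = 1.5708 * 68.2 = 107.128 m/s
Tip speed ratio:
  TSR = v_tip / v_wind = 107.128 / 11.2 = 9.565

9.565


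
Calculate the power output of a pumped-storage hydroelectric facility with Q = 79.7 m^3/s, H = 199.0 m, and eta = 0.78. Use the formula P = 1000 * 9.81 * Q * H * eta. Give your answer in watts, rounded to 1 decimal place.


Apply the hydropower formula P = rho * g * Q * H * eta
rho * g = 1000 * 9.81 = 9810.0
P = 9810.0 * 79.7 * 199.0 * 0.78
P = 121359843.5 W

121359843.5


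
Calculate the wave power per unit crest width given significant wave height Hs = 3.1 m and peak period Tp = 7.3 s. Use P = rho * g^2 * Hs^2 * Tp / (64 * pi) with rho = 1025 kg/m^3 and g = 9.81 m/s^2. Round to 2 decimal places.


Apply wave power formula:
  g^2 = 9.81^2 = 96.2361
  Hs^2 = 3.1^2 = 9.61
  Numerator = rho * g^2 * Hs^2 * Tp = 1025 * 96.2361 * 9.61 * 7.3 = 6920032.4
  Denominator = 64 * pi = 201.0619
  P = 6920032.4 / 201.0619 = 34417.42 W/m

34417.42


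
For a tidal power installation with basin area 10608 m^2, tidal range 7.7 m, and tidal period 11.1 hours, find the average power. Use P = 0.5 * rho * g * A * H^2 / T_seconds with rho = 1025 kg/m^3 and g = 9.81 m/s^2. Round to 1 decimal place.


Convert period to seconds: T = 11.1 * 3600 = 39960.0 s
H^2 = 7.7^2 = 59.29
P = 0.5 * rho * g * A * H^2 / T
P = 0.5 * 1025 * 9.81 * 10608 * 59.29 / 39960.0
P = 79132.0 W

79132.0


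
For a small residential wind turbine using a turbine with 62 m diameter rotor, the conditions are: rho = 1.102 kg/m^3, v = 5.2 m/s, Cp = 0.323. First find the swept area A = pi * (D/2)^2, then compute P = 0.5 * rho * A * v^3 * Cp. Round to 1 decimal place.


Step 1 -- Compute swept area:
  A = pi * (D/2)^2 = pi * (62/2)^2 = 3019.07 m^2
Step 2 -- Apply wind power equation:
  P = 0.5 * rho * A * v^3 * Cp
  v^3 = 5.2^3 = 140.608
  P = 0.5 * 1.102 * 3019.07 * 140.608 * 0.323
  P = 75550.5 W

75550.5


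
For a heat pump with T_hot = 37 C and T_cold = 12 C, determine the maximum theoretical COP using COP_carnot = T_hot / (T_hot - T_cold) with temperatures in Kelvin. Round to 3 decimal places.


Convert to Kelvin:
  T_hot = 37 + 273.15 = 310.15 K
  T_cold = 12 + 273.15 = 285.15 K
Apply Carnot COP formula:
  COP = T_hot_K / (T_hot_K - T_cold_K) = 310.15 / 25.0
  COP = 12.406

12.406


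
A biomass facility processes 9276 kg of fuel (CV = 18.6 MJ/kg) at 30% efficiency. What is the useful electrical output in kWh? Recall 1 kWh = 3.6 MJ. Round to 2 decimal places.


Total energy = mass * CV = 9276 * 18.6 = 172533.6 MJ
Useful energy = total * eta = 172533.6 * 0.3 = 51760.08 MJ
Convert to kWh: 51760.08 / 3.6
Useful energy = 14377.80 kWh

14377.80


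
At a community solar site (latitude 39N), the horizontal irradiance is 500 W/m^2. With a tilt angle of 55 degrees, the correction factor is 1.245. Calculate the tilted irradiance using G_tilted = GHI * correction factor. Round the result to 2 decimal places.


Identify the given values:
  GHI = 500 W/m^2, tilt correction factor = 1.245
Apply the formula G_tilted = GHI * factor:
  G_tilted = 500 * 1.245
  G_tilted = 622.50 W/m^2

622.50


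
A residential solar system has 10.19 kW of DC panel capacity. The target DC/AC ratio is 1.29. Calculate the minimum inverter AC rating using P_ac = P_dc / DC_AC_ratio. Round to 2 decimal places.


The inverter AC capacity is determined by the DC/AC ratio.
Given: P_dc = 10.19 kW, DC/AC ratio = 1.29
P_ac = P_dc / ratio = 10.19 / 1.29
P_ac = 7.90 kW

7.90


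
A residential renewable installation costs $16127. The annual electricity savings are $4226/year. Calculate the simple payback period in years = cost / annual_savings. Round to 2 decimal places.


Simple payback period = initial cost / annual savings
Payback = 16127 / 4226
Payback = 3.82 years

3.82


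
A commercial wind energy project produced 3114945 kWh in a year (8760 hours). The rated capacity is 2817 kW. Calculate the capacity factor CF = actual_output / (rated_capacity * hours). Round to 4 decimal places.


Capacity factor = actual output / maximum possible output
Maximum possible = rated * hours = 2817 * 8760 = 24676920 kWh
CF = 3114945 / 24676920
CF = 0.1262

0.1262


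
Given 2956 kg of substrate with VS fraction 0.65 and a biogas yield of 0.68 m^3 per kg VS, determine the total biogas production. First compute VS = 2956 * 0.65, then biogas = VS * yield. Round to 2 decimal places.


Compute volatile solids:
  VS = mass * VS_fraction = 2956 * 0.65 = 1921.4 kg
Calculate biogas volume:
  Biogas = VS * specific_yield = 1921.4 * 0.68
  Biogas = 1306.55 m^3

1306.55


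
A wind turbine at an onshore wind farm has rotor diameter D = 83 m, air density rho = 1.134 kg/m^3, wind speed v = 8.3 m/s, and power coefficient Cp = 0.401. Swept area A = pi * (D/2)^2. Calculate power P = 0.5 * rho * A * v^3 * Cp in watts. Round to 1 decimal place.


Step 1 -- Compute swept area:
  A = pi * (D/2)^2 = pi * (83/2)^2 = 5410.61 m^2
Step 2 -- Apply wind power equation:
  P = 0.5 * rho * A * v^3 * Cp
  v^3 = 8.3^3 = 571.787
  P = 0.5 * 1.134 * 5410.61 * 571.787 * 0.401
  P = 703408.8 W

703408.8


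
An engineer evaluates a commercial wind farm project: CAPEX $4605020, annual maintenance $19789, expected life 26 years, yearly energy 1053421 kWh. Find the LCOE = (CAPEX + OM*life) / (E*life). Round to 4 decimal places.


Total cost = CAPEX + OM * lifetime = 4605020 + 19789 * 26 = 4605020 + 514514 = 5119534
Total generation = annual * lifetime = 1053421 * 26 = 27388946 kWh
LCOE = 5119534 / 27388946
LCOE = 0.1869 $/kWh

0.1869


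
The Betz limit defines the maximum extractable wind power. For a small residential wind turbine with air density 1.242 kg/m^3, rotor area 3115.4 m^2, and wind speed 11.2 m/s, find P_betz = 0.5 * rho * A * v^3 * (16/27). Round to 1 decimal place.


The Betz coefficient Cp_max = 16/27 = 0.5926
v^3 = 11.2^3 = 1404.928
P_betz = 0.5 * rho * A * v^3 * Cp_max
P_betz = 0.5 * 1.242 * 3115.4 * 1404.928 * 0.5926
P_betz = 1610703.9 W

1610703.9


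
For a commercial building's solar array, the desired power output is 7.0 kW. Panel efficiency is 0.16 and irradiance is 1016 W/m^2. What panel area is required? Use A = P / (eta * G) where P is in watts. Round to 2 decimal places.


Convert target power to watts: P = 7.0 * 1000 = 7000.0 W
Compute denominator: eta * G = 0.16 * 1016 = 162.56
Required area A = P / (eta * G) = 7000.0 / 162.56
A = 43.06 m^2

43.06


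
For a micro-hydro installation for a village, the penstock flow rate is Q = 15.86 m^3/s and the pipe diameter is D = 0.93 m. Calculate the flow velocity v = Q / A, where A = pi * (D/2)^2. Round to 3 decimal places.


Compute pipe cross-sectional area:
  A = pi * (D/2)^2 = pi * (0.93/2)^2 = 0.6793 m^2
Calculate velocity:
  v = Q / A = 15.86 / 0.6793
  v = 23.348 m/s

23.348


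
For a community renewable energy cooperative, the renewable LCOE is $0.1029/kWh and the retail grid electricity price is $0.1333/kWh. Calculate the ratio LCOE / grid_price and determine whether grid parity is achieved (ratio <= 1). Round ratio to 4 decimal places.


Compare LCOE to grid price:
  LCOE = $0.1029/kWh, Grid price = $0.1333/kWh
  Ratio = LCOE / grid_price = 0.1029 / 0.1333 = 0.7719
  Grid parity achieved (ratio <= 1)? yes

0.7719


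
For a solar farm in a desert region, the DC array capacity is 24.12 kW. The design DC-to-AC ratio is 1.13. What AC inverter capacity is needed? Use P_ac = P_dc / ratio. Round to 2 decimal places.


The inverter AC capacity is determined by the DC/AC ratio.
Given: P_dc = 24.12 kW, DC/AC ratio = 1.13
P_ac = P_dc / ratio = 24.12 / 1.13
P_ac = 21.35 kW

21.35


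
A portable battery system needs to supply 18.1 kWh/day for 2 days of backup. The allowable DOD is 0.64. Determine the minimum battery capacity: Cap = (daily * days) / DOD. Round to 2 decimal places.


Total energy needed = daily * days = 18.1 * 2 = 36.2 kWh
Account for depth of discharge:
  Cap = total_energy / DOD = 36.2 / 0.64
  Cap = 56.56 kWh

56.56


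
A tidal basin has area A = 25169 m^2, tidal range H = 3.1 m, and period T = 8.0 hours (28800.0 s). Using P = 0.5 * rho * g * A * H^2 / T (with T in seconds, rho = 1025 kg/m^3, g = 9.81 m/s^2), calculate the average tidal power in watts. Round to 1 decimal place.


Convert period to seconds: T = 8.0 * 3600 = 28800.0 s
H^2 = 3.1^2 = 9.61
P = 0.5 * rho * g * A * H^2 / T
P = 0.5 * 1025 * 9.81 * 25169 * 9.61 / 28800.0
P = 42224.0 W

42224.0


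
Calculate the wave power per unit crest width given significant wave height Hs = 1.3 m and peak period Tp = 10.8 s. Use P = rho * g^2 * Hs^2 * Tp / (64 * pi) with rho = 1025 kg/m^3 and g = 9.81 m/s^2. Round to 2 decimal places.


Apply wave power formula:
  g^2 = 9.81^2 = 96.2361
  Hs^2 = 1.3^2 = 1.69
  Numerator = rho * g^2 * Hs^2 * Tp = 1025 * 96.2361 * 1.69 * 10.8 = 1800413.83
  Denominator = 64 * pi = 201.0619
  P = 1800413.83 / 201.0619 = 8954.52 W/m

8954.52


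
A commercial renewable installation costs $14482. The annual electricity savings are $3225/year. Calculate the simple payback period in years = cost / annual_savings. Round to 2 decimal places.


Simple payback period = initial cost / annual savings
Payback = 14482 / 3225
Payback = 4.49 years

4.49


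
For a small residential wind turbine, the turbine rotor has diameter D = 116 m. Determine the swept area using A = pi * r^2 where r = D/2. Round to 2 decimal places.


Compute the rotor radius:
  r = D / 2 = 116 / 2 = 58.0 m
Calculate swept area:
  A = pi * r^2 = pi * 58.0^2
  A = 10568.32 m^2

10568.32


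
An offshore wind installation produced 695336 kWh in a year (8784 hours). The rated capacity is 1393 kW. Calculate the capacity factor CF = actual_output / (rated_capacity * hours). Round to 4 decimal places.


Capacity factor = actual output / maximum possible output
Maximum possible = rated * hours = 1393 * 8784 = 12236112 kWh
CF = 695336 / 12236112
CF = 0.0568

0.0568


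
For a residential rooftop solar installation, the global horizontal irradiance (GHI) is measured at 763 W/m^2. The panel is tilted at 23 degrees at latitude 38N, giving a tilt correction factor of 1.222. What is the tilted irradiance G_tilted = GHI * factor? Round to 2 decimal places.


Identify the given values:
  GHI = 763 W/m^2, tilt correction factor = 1.222
Apply the formula G_tilted = GHI * factor:
  G_tilted = 763 * 1.222
  G_tilted = 932.39 W/m^2

932.39


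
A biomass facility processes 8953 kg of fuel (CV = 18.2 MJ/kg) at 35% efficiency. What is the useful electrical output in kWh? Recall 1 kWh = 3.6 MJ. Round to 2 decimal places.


Total energy = mass * CV = 8953 * 18.2 = 162944.6 MJ
Useful energy = total * eta = 162944.6 * 0.35 = 57030.61 MJ
Convert to kWh: 57030.61 / 3.6
Useful energy = 15841.84 kWh

15841.84


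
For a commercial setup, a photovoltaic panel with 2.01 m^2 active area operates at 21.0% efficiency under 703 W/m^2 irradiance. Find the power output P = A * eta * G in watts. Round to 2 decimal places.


Use the solar power formula P = A * eta * G.
Given: A = 2.01 m^2, eta = 0.21, G = 703 W/m^2
P = 2.01 * 0.21 * 703
P = 296.74 W

296.74


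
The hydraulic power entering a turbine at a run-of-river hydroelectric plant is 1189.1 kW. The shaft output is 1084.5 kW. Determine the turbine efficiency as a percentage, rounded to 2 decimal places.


Turbine efficiency = (output power / input power) * 100
eta = (1084.5 / 1189.1) * 100
eta = 91.20%

91.20


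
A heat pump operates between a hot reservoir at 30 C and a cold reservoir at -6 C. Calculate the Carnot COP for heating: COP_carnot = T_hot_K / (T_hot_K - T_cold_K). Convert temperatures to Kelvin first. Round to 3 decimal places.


Convert to Kelvin:
  T_hot = 30 + 273.15 = 303.15 K
  T_cold = -6 + 273.15 = 267.15 K
Apply Carnot COP formula:
  COP = T_hot_K / (T_hot_K - T_cold_K) = 303.15 / 36.0
  COP = 8.421

8.421


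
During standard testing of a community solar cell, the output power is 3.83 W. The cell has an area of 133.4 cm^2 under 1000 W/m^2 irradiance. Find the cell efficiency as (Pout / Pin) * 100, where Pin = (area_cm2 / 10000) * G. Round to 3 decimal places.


First compute the input power:
  Pin = area_cm2 / 10000 * G = 133.4 / 10000 * 1000 = 13.34 W
Then compute efficiency:
  Efficiency = (Pout / Pin) * 100 = (3.83 / 13.34) * 100
  Efficiency = 28.711%

28.711


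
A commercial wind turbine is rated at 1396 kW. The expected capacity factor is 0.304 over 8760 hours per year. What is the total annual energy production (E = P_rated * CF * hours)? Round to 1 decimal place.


Annual energy = rated_kW * capacity_factor * hours_per_year
Given: P_rated = 1396 kW, CF = 0.304, hours = 8760
E = 1396 * 0.304 * 8760
E = 3717603.8 kWh

3717603.8


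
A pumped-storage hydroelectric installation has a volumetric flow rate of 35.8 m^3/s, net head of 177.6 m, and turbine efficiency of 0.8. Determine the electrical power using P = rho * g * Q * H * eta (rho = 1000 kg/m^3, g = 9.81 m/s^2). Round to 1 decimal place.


Apply the hydropower formula P = rho * g * Q * H * eta
rho * g = 1000 * 9.81 = 9810.0
P = 9810.0 * 35.8 * 177.6 * 0.8
P = 49898211.8 W

49898211.8


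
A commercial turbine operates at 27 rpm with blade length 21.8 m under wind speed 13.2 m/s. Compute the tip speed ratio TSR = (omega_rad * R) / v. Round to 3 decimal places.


Convert rotational speed to rad/s:
  omega = 27 * 2 * pi / 60 = 2.8274 rad/s
Compute tip speed:
  v_tip = omega * R = 2.8274 * 21.8 = 61.638 m/s
Tip speed ratio:
  TSR = v_tip / v_wind = 61.638 / 13.2 = 4.670

4.670


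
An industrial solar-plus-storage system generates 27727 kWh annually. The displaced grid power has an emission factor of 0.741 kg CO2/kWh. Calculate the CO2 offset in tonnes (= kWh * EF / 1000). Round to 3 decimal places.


CO2 offset in kg = generation * emission_factor
CO2 offset = 27727 * 0.741 = 20545.71 kg
Convert to tonnes:
  CO2 offset = 20545.71 / 1000 = 20.546 tonnes

20.546


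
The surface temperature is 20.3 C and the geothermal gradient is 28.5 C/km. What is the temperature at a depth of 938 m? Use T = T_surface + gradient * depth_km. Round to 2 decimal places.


Convert depth to km: 938 / 1000 = 0.938 km
Temperature increase = gradient * depth_km = 28.5 * 0.938 = 26.73 C
Temperature at depth = T_surface + delta_T = 20.3 + 26.73
T = 47.03 C

47.03


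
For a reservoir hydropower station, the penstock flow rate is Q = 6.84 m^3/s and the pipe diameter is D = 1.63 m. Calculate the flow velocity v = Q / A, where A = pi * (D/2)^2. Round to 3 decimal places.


Compute pipe cross-sectional area:
  A = pi * (D/2)^2 = pi * (1.63/2)^2 = 2.0867 m^2
Calculate velocity:
  v = Q / A = 6.84 / 2.0867
  v = 3.278 m/s

3.278


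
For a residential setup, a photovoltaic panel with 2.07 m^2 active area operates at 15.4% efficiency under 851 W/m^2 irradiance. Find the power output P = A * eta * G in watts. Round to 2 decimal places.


Use the solar power formula P = A * eta * G.
Given: A = 2.07 m^2, eta = 0.154, G = 851 W/m^2
P = 2.07 * 0.154 * 851
P = 271.28 W

271.28


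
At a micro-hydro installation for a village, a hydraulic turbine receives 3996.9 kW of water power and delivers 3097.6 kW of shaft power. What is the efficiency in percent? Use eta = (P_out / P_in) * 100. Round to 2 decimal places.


Turbine efficiency = (output power / input power) * 100
eta = (3097.6 / 3996.9) * 100
eta = 77.50%

77.50


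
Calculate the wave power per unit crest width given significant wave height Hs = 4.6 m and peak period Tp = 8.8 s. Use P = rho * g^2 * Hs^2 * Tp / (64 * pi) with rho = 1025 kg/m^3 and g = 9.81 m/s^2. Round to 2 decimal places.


Apply wave power formula:
  g^2 = 9.81^2 = 96.2361
  Hs^2 = 4.6^2 = 21.16
  Numerator = rho * g^2 * Hs^2 * Tp = 1025 * 96.2361 * 21.16 * 8.8 = 18367930.0
  Denominator = 64 * pi = 201.0619
  P = 18367930.0 / 201.0619 = 91354.59 W/m

91354.59


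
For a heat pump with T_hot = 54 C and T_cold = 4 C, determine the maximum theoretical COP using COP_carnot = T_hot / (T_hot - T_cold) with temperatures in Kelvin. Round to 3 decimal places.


Convert to Kelvin:
  T_hot = 54 + 273.15 = 327.15 K
  T_cold = 4 + 273.15 = 277.15 K
Apply Carnot COP formula:
  COP = T_hot_K / (T_hot_K - T_cold_K) = 327.15 / 50.0
  COP = 6.543

6.543


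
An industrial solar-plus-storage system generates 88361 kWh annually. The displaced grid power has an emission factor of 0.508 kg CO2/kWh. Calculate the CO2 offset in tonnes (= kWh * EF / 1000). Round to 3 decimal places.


CO2 offset in kg = generation * emission_factor
CO2 offset = 88361 * 0.508 = 44887.39 kg
Convert to tonnes:
  CO2 offset = 44887.39 / 1000 = 44.887 tonnes

44.887


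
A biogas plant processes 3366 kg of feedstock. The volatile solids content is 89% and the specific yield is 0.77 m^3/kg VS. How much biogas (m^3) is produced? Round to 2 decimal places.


Compute volatile solids:
  VS = mass * VS_fraction = 3366 * 0.89 = 2995.74 kg
Calculate biogas volume:
  Biogas = VS * specific_yield = 2995.74 * 0.77
  Biogas = 2306.72 m^3

2306.72


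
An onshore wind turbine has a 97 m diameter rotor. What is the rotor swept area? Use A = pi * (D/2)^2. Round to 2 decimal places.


Compute the rotor radius:
  r = D / 2 = 97 / 2 = 48.5 m
Calculate swept area:
  A = pi * r^2 = pi * 48.5^2
  A = 7389.81 m^2

7389.81


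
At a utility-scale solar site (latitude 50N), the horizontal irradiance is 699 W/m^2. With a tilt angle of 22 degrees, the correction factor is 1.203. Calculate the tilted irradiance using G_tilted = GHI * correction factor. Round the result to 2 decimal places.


Identify the given values:
  GHI = 699 W/m^2, tilt correction factor = 1.203
Apply the formula G_tilted = GHI * factor:
  G_tilted = 699 * 1.203
  G_tilted = 840.90 W/m^2

840.90


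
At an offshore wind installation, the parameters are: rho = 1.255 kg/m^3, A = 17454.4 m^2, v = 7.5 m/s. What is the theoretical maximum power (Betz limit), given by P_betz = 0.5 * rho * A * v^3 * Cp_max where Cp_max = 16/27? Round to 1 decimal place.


The Betz coefficient Cp_max = 16/27 = 0.5926
v^3 = 7.5^3 = 421.875
P_betz = 0.5 * rho * A * v^3 * Cp_max
P_betz = 0.5 * 1.255 * 17454.4 * 421.875 * 0.5926
P_betz = 2738159.0 W

2738159.0


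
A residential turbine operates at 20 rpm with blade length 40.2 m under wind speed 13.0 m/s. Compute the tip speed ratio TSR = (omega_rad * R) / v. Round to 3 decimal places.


Convert rotational speed to rad/s:
  omega = 20 * 2 * pi / 60 = 2.0944 rad/s
Compute tip speed:
  v_tip = omega * R = 2.0944 * 40.2 = 84.195 m/s
Tip speed ratio:
  TSR = v_tip / v_wind = 84.195 / 13.0 = 6.477

6.477


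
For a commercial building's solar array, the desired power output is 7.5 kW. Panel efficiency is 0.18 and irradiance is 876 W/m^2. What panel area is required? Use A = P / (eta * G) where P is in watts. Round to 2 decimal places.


Convert target power to watts: P = 7.5 * 1000 = 7500.0 W
Compute denominator: eta * G = 0.18 * 876 = 157.68
Required area A = P / (eta * G) = 7500.0 / 157.68
A = 47.56 m^2

47.56


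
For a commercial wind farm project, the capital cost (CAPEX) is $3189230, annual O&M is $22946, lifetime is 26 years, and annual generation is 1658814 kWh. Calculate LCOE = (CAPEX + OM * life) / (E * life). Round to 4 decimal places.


Total cost = CAPEX + OM * lifetime = 3189230 + 22946 * 26 = 3189230 + 596596 = 3785826
Total generation = annual * lifetime = 1658814 * 26 = 43129164 kWh
LCOE = 3785826 / 43129164
LCOE = 0.0878 $/kWh

0.0878


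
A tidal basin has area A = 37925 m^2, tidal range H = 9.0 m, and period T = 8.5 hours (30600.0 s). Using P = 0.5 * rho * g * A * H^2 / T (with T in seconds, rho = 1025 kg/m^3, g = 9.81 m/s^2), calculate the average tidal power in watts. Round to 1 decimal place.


Convert period to seconds: T = 8.5 * 3600 = 30600.0 s
H^2 = 9.0^2 = 81.0
P = 0.5 * rho * g * A * H^2 / T
P = 0.5 * 1025 * 9.81 * 37925 * 81.0 / 30600.0
P = 504721.8 W

504721.8


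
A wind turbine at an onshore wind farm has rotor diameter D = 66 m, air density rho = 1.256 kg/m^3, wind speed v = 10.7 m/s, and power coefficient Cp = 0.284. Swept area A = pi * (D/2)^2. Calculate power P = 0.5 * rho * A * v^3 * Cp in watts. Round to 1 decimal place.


Step 1 -- Compute swept area:
  A = pi * (D/2)^2 = pi * (66/2)^2 = 3421.19 m^2
Step 2 -- Apply wind power equation:
  P = 0.5 * rho * A * v^3 * Cp
  v^3 = 10.7^3 = 1225.043
  P = 0.5 * 1.256 * 3421.19 * 1225.043 * 0.284
  P = 747492.9 W

747492.9


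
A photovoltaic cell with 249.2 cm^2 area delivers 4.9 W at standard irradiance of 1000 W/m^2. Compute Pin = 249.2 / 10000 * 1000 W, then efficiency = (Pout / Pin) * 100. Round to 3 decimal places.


First compute the input power:
  Pin = area_cm2 / 10000 * G = 249.2 / 10000 * 1000 = 24.92 W
Then compute efficiency:
  Efficiency = (Pout / Pin) * 100 = (4.9 / 24.92) * 100
  Efficiency = 19.663%

19.663


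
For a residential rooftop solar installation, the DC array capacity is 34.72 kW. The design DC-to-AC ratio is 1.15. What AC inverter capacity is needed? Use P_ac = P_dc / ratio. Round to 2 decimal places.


The inverter AC capacity is determined by the DC/AC ratio.
Given: P_dc = 34.72 kW, DC/AC ratio = 1.15
P_ac = P_dc / ratio = 34.72 / 1.15
P_ac = 30.19 kW

30.19


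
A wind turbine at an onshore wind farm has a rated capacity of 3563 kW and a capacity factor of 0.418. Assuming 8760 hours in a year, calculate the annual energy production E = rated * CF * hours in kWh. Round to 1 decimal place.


Annual energy = rated_kW * capacity_factor * hours_per_year
Given: P_rated = 3563 kW, CF = 0.418, hours = 8760
E = 3563 * 0.418 * 8760
E = 13046565.8 kWh

13046565.8


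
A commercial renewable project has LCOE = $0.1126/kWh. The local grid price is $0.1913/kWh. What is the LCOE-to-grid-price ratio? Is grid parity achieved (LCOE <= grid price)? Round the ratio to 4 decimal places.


Compare LCOE to grid price:
  LCOE = $0.1126/kWh, Grid price = $0.1913/kWh
  Ratio = LCOE / grid_price = 0.1126 / 0.1913 = 0.5886
  Grid parity achieved (ratio <= 1)? yes

0.5886


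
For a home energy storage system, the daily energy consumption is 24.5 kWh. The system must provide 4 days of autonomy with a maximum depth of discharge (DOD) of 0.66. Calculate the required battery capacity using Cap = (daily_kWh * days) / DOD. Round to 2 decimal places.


Total energy needed = daily * days = 24.5 * 4 = 98.0 kWh
Account for depth of discharge:
  Cap = total_energy / DOD = 98.0 / 0.66
  Cap = 148.48 kWh

148.48


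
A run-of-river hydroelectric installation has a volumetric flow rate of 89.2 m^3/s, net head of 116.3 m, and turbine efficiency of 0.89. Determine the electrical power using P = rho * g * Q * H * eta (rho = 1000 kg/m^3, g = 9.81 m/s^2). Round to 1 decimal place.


Apply the hydropower formula P = rho * g * Q * H * eta
rho * g = 1000 * 9.81 = 9810.0
P = 9810.0 * 89.2 * 116.3 * 0.89
P = 90574007.4 W

90574007.4


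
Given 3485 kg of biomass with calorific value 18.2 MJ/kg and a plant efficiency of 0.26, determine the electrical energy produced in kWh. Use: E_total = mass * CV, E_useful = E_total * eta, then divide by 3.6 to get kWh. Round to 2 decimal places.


Total energy = mass * CV = 3485 * 18.2 = 63427.0 MJ
Useful energy = total * eta = 63427.0 * 0.26 = 16491.02 MJ
Convert to kWh: 16491.02 / 3.6
Useful energy = 4580.84 kWh

4580.84


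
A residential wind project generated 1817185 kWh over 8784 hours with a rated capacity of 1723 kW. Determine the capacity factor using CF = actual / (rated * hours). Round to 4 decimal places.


Capacity factor = actual output / maximum possible output
Maximum possible = rated * hours = 1723 * 8784 = 15134832 kWh
CF = 1817185 / 15134832
CF = 0.1201

0.1201


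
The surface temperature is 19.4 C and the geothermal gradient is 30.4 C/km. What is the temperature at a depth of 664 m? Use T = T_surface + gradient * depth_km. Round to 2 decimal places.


Convert depth to km: 664 / 1000 = 0.664 km
Temperature increase = gradient * depth_km = 30.4 * 0.664 = 20.19 C
Temperature at depth = T_surface + delta_T = 19.4 + 20.19
T = 39.59 C

39.59


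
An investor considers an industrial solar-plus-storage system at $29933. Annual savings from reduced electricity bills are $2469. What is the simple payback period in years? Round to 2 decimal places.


Simple payback period = initial cost / annual savings
Payback = 29933 / 2469
Payback = 12.12 years

12.12


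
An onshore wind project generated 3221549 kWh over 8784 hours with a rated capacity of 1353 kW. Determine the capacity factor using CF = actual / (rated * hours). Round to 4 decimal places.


Capacity factor = actual output / maximum possible output
Maximum possible = rated * hours = 1353 * 8784 = 11884752 kWh
CF = 3221549 / 11884752
CF = 0.2711

0.2711


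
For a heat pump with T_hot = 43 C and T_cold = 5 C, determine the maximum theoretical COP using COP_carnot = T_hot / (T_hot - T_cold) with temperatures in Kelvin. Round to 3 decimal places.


Convert to Kelvin:
  T_hot = 43 + 273.15 = 316.15 K
  T_cold = 5 + 273.15 = 278.15 K
Apply Carnot COP formula:
  COP = T_hot_K / (T_hot_K - T_cold_K) = 316.15 / 38.0
  COP = 8.320

8.320


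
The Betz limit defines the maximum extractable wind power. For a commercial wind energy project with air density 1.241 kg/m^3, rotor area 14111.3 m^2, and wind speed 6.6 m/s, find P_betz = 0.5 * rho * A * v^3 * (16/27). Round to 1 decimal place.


The Betz coefficient Cp_max = 16/27 = 0.5926
v^3 = 6.6^3 = 287.496
P_betz = 0.5 * rho * A * v^3 * Cp_max
P_betz = 0.5 * 1.241 * 14111.3 * 287.496 * 0.5926
P_betz = 1491752.7 W

1491752.7


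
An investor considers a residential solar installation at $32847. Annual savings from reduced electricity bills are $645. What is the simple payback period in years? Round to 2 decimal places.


Simple payback period = initial cost / annual savings
Payback = 32847 / 645
Payback = 50.93 years

50.93


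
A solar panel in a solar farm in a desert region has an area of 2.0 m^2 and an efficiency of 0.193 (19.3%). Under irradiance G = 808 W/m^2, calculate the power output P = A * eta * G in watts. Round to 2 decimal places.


Use the solar power formula P = A * eta * G.
Given: A = 2.0 m^2, eta = 0.193, G = 808 W/m^2
P = 2.0 * 0.193 * 808
P = 311.89 W

311.89


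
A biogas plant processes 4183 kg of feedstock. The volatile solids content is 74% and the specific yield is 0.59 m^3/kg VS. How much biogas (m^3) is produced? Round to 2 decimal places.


Compute volatile solids:
  VS = mass * VS_fraction = 4183 * 0.74 = 3095.42 kg
Calculate biogas volume:
  Biogas = VS * specific_yield = 3095.42 * 0.59
  Biogas = 1826.30 m^3

1826.30


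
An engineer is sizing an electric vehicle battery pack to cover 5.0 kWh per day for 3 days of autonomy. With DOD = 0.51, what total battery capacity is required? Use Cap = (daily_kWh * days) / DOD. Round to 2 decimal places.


Total energy needed = daily * days = 5.0 * 3 = 15.0 kWh
Account for depth of discharge:
  Cap = total_energy / DOD = 15.0 / 0.51
  Cap = 29.41 kWh

29.41


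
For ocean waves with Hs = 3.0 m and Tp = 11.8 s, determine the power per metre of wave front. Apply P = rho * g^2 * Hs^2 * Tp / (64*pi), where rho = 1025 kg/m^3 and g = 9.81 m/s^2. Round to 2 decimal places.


Apply wave power formula:
  g^2 = 9.81^2 = 96.2361
  Hs^2 = 3.0^2 = 9.0
  Numerator = rho * g^2 * Hs^2 * Tp = 1025 * 96.2361 * 9.0 * 11.8 = 10475780.67
  Denominator = 64 * pi = 201.0619
  P = 10475780.67 / 201.0619 = 52102.26 W/m

52102.26


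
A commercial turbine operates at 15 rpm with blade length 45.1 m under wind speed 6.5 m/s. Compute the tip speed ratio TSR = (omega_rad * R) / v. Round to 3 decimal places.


Convert rotational speed to rad/s:
  omega = 15 * 2 * pi / 60 = 1.5708 rad/s
Compute tip speed:
  v_tip = omega * R = 1.5708 * 45.1 = 70.843 m/s
Tip speed ratio:
  TSR = v_tip / v_wind = 70.843 / 6.5 = 10.899

10.899


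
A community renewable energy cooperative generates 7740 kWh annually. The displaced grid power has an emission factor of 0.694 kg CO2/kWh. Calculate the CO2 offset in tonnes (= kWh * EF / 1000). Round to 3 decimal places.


CO2 offset in kg = generation * emission_factor
CO2 offset = 7740 * 0.694 = 5371.56 kg
Convert to tonnes:
  CO2 offset = 5371.56 / 1000 = 5.372 tonnes

5.372


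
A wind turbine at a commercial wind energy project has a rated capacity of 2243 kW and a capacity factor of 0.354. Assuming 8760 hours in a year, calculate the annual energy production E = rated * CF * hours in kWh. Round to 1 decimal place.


Annual energy = rated_kW * capacity_factor * hours_per_year
Given: P_rated = 2243 kW, CF = 0.354, hours = 8760
E = 2243 * 0.354 * 8760
E = 6955632.7 kWh

6955632.7


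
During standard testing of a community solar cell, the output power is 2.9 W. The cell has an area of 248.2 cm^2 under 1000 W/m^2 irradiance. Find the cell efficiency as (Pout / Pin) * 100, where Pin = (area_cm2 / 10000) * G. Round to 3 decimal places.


First compute the input power:
  Pin = area_cm2 / 10000 * G = 248.2 / 10000 * 1000 = 24.82 W
Then compute efficiency:
  Efficiency = (Pout / Pin) * 100 = (2.9 / 24.82) * 100
  Efficiency = 11.684%

11.684


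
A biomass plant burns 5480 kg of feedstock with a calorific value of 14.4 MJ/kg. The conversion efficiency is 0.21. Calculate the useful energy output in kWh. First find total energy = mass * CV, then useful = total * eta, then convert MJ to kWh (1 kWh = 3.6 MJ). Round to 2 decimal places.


Total energy = mass * CV = 5480 * 14.4 = 78912.0 MJ
Useful energy = total * eta = 78912.0 * 0.21 = 16571.52 MJ
Convert to kWh: 16571.52 / 3.6
Useful energy = 4603.20 kWh

4603.20


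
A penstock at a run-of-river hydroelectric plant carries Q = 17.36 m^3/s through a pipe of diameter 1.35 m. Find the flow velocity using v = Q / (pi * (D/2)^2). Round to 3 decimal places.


Compute pipe cross-sectional area:
  A = pi * (D/2)^2 = pi * (1.35/2)^2 = 1.4314 m^2
Calculate velocity:
  v = Q / A = 17.36 / 1.4314
  v = 12.128 m/s

12.128


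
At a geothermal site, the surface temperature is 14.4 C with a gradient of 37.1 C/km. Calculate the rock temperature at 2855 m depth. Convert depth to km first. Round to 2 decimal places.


Convert depth to km: 2855 / 1000 = 2.855 km
Temperature increase = gradient * depth_km = 37.1 * 2.855 = 105.92 C
Temperature at depth = T_surface + delta_T = 14.4 + 105.92
T = 120.32 C

120.32


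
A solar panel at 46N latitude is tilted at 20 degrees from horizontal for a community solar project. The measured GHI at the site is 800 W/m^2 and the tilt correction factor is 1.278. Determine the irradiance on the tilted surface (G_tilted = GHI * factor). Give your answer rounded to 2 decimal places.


Identify the given values:
  GHI = 800 W/m^2, tilt correction factor = 1.278
Apply the formula G_tilted = GHI * factor:
  G_tilted = 800 * 1.278
  G_tilted = 1022.40 W/m^2

1022.40


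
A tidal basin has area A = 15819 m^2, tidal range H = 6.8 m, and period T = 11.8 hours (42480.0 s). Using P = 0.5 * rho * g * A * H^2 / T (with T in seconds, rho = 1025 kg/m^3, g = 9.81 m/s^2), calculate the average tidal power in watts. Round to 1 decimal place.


Convert period to seconds: T = 11.8 * 3600 = 42480.0 s
H^2 = 6.8^2 = 46.24
P = 0.5 * rho * g * A * H^2 / T
P = 0.5 * 1025 * 9.81 * 15819 * 46.24 / 42480.0
P = 86571.6 W

86571.6


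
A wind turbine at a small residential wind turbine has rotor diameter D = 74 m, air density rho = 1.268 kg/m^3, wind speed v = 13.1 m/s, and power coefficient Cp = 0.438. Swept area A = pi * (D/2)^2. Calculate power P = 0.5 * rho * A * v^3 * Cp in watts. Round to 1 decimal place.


Step 1 -- Compute swept area:
  A = pi * (D/2)^2 = pi * (74/2)^2 = 4300.84 m^2
Step 2 -- Apply wind power equation:
  P = 0.5 * rho * A * v^3 * Cp
  v^3 = 13.1^3 = 2248.091
  P = 0.5 * 1.268 * 4300.84 * 2248.091 * 0.438
  P = 2684915.2 W

2684915.2


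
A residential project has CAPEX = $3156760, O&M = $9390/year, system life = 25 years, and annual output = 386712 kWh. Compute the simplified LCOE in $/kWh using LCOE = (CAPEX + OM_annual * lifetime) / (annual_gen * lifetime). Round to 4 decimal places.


Total cost = CAPEX + OM * lifetime = 3156760 + 9390 * 25 = 3156760 + 234750 = 3391510
Total generation = annual * lifetime = 386712 * 25 = 9667800 kWh
LCOE = 3391510 / 9667800
LCOE = 0.3508 $/kWh

0.3508


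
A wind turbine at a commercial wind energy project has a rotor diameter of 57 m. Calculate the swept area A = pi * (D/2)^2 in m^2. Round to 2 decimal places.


Compute the rotor radius:
  r = D / 2 = 57 / 2 = 28.5 m
Calculate swept area:
  A = pi * r^2 = pi * 28.5^2
  A = 2551.76 m^2

2551.76


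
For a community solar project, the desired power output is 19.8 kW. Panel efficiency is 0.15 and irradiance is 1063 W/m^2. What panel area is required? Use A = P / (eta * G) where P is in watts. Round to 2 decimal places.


Convert target power to watts: P = 19.8 * 1000 = 19800.0 W
Compute denominator: eta * G = 0.15 * 1063 = 159.45
Required area A = P / (eta * G) = 19800.0 / 159.45
A = 124.18 m^2

124.18
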